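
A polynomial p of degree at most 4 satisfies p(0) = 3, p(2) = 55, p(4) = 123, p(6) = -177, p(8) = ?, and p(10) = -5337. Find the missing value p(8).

The 5 known points determine the degree-4 polynomial uniquely.
Write p(u) = au^4 + bu^3 + cu^2 + du + e. Substituting each data point gives a linear system:
  e = 3
  16a + 8b + 4c + 2d + e = 55
  256a + 64b + 16c + 4d + e = 123
  1296a + 216b + 36c + 6d + e = -177
  10000a + 1000b + 100c + 10d + e = -5337
Solving the system yields a = -1, b = 4, c = 6, d = 6, e = 3.
So p(u) = -u^4 + 4u^3 + 6u^2 + 6u + 3.
Then p(8) = -1613.

-1613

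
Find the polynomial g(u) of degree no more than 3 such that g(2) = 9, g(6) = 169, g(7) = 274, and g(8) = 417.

g(u) = u^3 - 2u^2 + 4u + 1

Write g(u) = au^3 + bu^2 + cu + d. Substituting each data point gives a linear system:
  8a + 4b + 2c + d = 9
  216a + 36b + 6c + d = 169
  343a + 49b + 7c + d = 274
  512a + 64b + 8c + d = 417
Solving the system yields a = 1, b = -2, c = 4, d = 1.
So g(u) = u³ - 2u² + 4u + 1.
Check: g(7) = 274. ✓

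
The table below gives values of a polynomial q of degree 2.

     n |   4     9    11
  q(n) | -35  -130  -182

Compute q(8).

Write q(n) = an^2 + bn + c. Substituting each data point gives a linear system:
  16a + 4b + c = -35
  81a + 9b + c = -130
  121a + 11b + c = -182
Solving the system yields a = -1, b = -6, c = 5.
So q(n) = -n^2 - 6n + 5.
Then q(8) = -107.

-107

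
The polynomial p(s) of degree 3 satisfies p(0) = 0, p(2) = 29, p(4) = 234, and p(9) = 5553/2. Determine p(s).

p(s) = 4s^3 - 2s^2 + (5/2)s

Using the Lagrange interpolation formula with nodes 0, 2, 4, 9:
  L_0(s) = (s - 2)(s - 4)(s - 9) / -72
  L_1(s) = s(s - 4)(s - 9) / 28
  L_2(s) = s(s - 2)(s - 9) / -40
  L_3(s) = s(s - 2)(s - 4) / 315
Then p(s) = 0·L_0(s) + 29·L_1(s) + 234·L_2(s) + 5553/2·L_3(s).
Expanding and collecting terms gives p(s) = 4s³ - 2s² + (5/2)s.
Check: p(2) = 29. ✓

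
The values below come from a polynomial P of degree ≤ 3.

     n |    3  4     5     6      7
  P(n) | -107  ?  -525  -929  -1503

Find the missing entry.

-261

On equispaced nodes a degree-3 polynomial has vanishing fourth forward difference, so
  P(3) - 4·P(4) + 6·P(5) - 4·P(6) + P(7) = 0.
Substituting the known values and solving for P(4):
  -4·P(4) = 1044
  P(4) = -261.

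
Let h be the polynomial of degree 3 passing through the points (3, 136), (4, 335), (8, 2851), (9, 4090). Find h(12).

9847

Using the Lagrange interpolation formula with nodes 3, 4, 8, 9:
  L_0(s) = (s - 4)(s - 8)(s - 9) / -30
  L_1(s) = (s - 3)(s - 8)(s - 9) / 20
  L_2(s) = (s - 3)(s - 4)(s - 9) / -20
  L_3(s) = (s - 3)(s - 4)(s - 8) / 30
Then h(s) = 136·L_0(s) + 335·L_1(s) + 2851·L_2(s) + 4090·L_3(s).
Expanding and collecting terms gives h(s) = 6s^3 - 4s^2 + 5s - 5.
Evaluating at s = 12: h(12) = 9847.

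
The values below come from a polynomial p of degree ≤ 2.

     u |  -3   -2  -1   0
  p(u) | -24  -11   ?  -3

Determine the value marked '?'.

-4

On equispaced nodes a degree-2 polynomial has vanishing third forward difference, so
  - p(-3) + 3·p(-2) - 3·p(-1) + p(0) = 0.
Substituting the known values and solving for p(-1):
  -3·p(-1) = 12
  p(-1) = -4.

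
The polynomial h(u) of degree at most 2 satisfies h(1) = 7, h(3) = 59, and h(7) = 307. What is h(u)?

h(u) = 6u^2 + 2u - 1

Write h(u) = au^2 + bu + c. Substituting each data point gives a linear system:
  a + b + c = 7
  9a + 3b + c = 59
  49a + 7b + c = 307
Solving the system yields a = 6, b = 2, c = -1.
So h(u) = 6u^2 + 2u - 1.
Check: h(1) = 7. ✓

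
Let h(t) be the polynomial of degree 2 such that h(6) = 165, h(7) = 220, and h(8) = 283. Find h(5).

118

Using the Lagrange interpolation formula with nodes 6, 7, 8:
  L_0(t) = (t - 7)(t - 8) / 2
  L_1(t) = (t - 6)(t - 8) / -1
  L_2(t) = (t - 6)(t - 7) / 2
Then h(t) = 165·L_0(t) + 220·L_1(t) + 283·L_2(t).
Expanding and collecting terms gives h(t) = 4t^2 + 3t + 3.
Evaluating at t = 5: h(5) = 118.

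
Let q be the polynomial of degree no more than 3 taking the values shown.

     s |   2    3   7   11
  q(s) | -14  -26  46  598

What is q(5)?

Write q(s) = as^3 + bs^2 + cs + d. Substituting each data point gives a linear system:
  8a + 4b + 2c + d = -14
  27a + 9b + 3c + d = -26
  343a + 49b + 7c + d = 46
  1331a + 121b + 11c + d = 598
Solving the system yields a = 1, b = -6, c = -1, d = 4.
So q(s) = s³ - 6s² - s + 4.
Then q(5) = -26.

-26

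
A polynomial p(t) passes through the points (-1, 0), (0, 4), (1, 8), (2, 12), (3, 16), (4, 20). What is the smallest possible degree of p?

1

Forward differences of the values at t = -1, 0, 1, 2, 3, 4:
  p  : 0  4  8  12  16  20
  Δ  : 4  4  4  4  4
  Δ^2: 0  0  0  0
  Δ^3: 0  0  0
  Δ^4: 0  0
  Δ^5: 0
The first differences are constant (4) and nonzero, while all higher differences vanish, so the minimal degree is 1.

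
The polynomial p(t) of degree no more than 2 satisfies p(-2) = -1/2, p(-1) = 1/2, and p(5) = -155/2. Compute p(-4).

Using the Lagrange interpolation formula with nodes -2, -1, 5:
  L_0(t) = (t + 1)(t - 5) / 7
  L_1(t) = (t + 2)(t - 5) / -6
  L_2(t) = (t + 2)(t + 1) / 42
Then p(t) = -1/2·L_0(t) + 1/2·L_1(t) - 155/2·L_2(t).
Expanding and collecting terms gives p(t) = -2t² - 5t - 5/2.
Evaluating at t = -4: p(-4) = -29/2.

-29/2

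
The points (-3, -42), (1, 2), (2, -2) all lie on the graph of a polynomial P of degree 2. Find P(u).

Using the Lagrange interpolation formula with nodes -3, 1, 2:
  L_0(u) = (u - 1)(u - 2) / 20
  L_1(u) = (u + 3)(u - 2) / -4
  L_2(u) = (u + 3)(u - 1) / 5
Then P(u) = -42·L_0(u) + 2·L_1(u) - 2·L_2(u).
Expanding and collecting terms gives P(u) = -3u² + 5u.
Check: P(1) = 2. ✓

P(u) = -3u^2 + 5u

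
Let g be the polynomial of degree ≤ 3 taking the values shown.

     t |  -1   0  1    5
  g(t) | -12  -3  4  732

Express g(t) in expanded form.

g(t) = 6t^3 - t^2 + 2t - 3

Using the Lagrange interpolation formula with nodes -1, 0, 1, 5:
  L_0(t) = t(t - 1)(t - 5) / -12
  L_1(t) = (t + 1)(t - 1)(t - 5) / 5
  L_2(t) = (t + 1)t(t - 5) / -8
  L_3(t) = (t + 1)t(t - 1) / 120
Then g(t) = -12·L_0(t) - 3·L_1(t) + 4·L_2(t) + 732·L_3(t).
Expanding and collecting terms gives g(t) = 6t³ - t² + 2t - 3.
Check: g(1) = 4. ✓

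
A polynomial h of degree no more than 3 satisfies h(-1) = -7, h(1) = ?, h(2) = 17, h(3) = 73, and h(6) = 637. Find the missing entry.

The 4 known points determine the degree-3 polynomial uniquely.
Write h(n) = an^3 + bn^2 + cn + d. Substituting each data point gives a linear system:
  -a + b - c + d = -7
  8a + 4b + 2c + d = 17
  27a + 9b + 3c + d = 73
  216a + 36b + 6c + d = 637
Solving the system yields a = 3, b = 0, c = -1, d = -5.
So h(n) = 3n^3 - n - 5.
Then h(1) = -3.

-3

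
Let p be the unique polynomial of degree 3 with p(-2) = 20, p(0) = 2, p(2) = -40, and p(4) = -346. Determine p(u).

Write p(u) = au^3 + bu^2 + cu + d. Substituting each data point gives a linear system:
  -8a + 4b - 2c + d = 20
  d = 2
  8a + 4b + 2c + d = -40
  64a + 16b + 4c + d = -346
Solving the system yields a = -5, b = -3, c = 5, d = 2.
So p(u) = -5u^3 - 3u^2 + 5u + 2.
Check: p(-2) = 20. ✓

p(u) = -5u^3 - 3u^2 + 5u + 2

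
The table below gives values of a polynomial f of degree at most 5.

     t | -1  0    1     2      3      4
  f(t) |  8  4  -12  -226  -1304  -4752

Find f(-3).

Forward differences of the values at t = -1, 0, 1, 2, 3, 4:
  f  : 8  4  -12  -226  -1304  -4752
  Δ  : -4  -16  -214  -1078  -3448
  Δ^2: -12  -198  -864  -2370
  Δ^3: -186  -666  -1506
  Δ^4: -480  -840
  Δ^5: -360
The fifth differences are constant, confirming degree 5.
Interpolating (Newton forward form) and evaluating at t = -3 gives f(-3) = 484.

484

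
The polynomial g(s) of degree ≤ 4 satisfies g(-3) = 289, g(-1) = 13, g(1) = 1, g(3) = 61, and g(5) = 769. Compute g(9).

Using the Lagrange interpolation formula with nodes -3, -1, 1, 3, 5:
  L_0(s) = (s + 1)(s - 1)(s - 3)(s - 5) / 384
  L_1(s) = (s + 3)(s - 1)(s - 3)(s - 5) / -96
  L_2(s) = (s + 3)(s + 1)(s - 3)(s - 5) / 64
  L_3(s) = (s + 3)(s + 1)(s - 1)(s - 5) / -96
  L_4(s) = (s + 3)(s + 1)(s - 1)(s - 3) / 384
Then g(s) = 289·L_0(s) + 13·L_1(s) + 1·L_2(s) + 61·L_3(s) + 769·L_4(s).
Expanding and collecting terms gives g(s) = 2s⁴ - 4s³ + s² - 2s + 4.
Evaluating at s = 9: g(9) = 10273.

10273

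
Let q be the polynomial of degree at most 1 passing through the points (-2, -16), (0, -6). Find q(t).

q(t) = 5t - 6

Write q(t) = at + b. Substituting each data point gives a linear system:
  -2a + b = -16
  b = -6
Solving the system yields a = 5, b = -6.
So q(t) = 5t - 6.
Check: q(0) = -6. ✓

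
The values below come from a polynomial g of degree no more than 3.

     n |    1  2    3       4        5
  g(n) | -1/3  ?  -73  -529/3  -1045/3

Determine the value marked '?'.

-61/3

The 4 known points determine the degree-3 polynomial uniquely.
Write g(n) = an^3 + bn^2 + cn + d. Substituting each data point gives a linear system:
  a + b + c + d = -1/3
  27a + 9b + 3c + d = -73
  64a + 16b + 4c + d = -529/3
  125a + 25b + 5c + d = -1045/3
Solving the system yields a = -3, b = 5/3, c = -4, d = 5.
So g(n) = -3n³ + (5/3)n² - 4n + 5.
Then g(2) = -61/3.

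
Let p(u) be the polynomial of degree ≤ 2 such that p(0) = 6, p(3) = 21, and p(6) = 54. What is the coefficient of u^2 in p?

Write p(u) = au^2 + bu + c. Substituting each data point gives a linear system:
  c = 6
  9a + 3b + c = 21
  36a + 6b + c = 54
Solving the system yields a = 1, b = 2, c = 6.
So p(u) = u^2 + 2u + 6.
The leading coefficient is 1.

1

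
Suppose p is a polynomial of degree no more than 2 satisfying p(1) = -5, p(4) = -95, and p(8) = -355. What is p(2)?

Using the Lagrange interpolation formula with nodes 1, 4, 8:
  L_0(s) = (s - 4)(s - 8) / 21
  L_1(s) = (s - 1)(s - 8) / -12
  L_2(s) = (s - 1)(s - 4) / 28
Then p(s) = -5·L_0(s) - 95·L_1(s) - 355·L_2(s).
Expanding and collecting terms gives p(s) = -5s² - 5s + 5.
Evaluating at s = 2: p(2) = -25.

-25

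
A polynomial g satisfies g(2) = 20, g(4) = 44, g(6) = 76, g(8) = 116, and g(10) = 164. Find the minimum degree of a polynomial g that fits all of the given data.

Forward differences of the values at x = 2, 4, 6, 8, 10:
  g  : 20  44  76  116  164
  Δ  : 24  32  40  48
  Δ^2: 8  8  8
  Δ^3: 0  0
  Δ^4: 0
The second differences are constant (8) and nonzero, while all higher differences vanish, so the minimal degree is 2.

2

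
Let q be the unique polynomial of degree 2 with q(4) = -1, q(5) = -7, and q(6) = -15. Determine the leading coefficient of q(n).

Write q(n) = an^2 + bn + c. Substituting each data point gives a linear system:
  16a + 4b + c = -1
  25a + 5b + c = -7
  36a + 6b + c = -15
Solving the system yields a = -1, b = 3, c = 3.
So q(n) = -n² + 3n + 3.
The leading coefficient is -1.

-1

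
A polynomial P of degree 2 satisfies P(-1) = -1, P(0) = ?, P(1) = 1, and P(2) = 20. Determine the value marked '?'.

-6

The 3 known points determine the degree-2 polynomial uniquely.
Write P(t) = at^2 + bt + c. Substituting each data point gives a linear system:
  a - b + c = -1
  a + b + c = 1
  4a + 2b + c = 20
Solving the system yields a = 6, b = 1, c = -6.
So P(t) = 6t^2 + t - 6.
Then P(0) = -6.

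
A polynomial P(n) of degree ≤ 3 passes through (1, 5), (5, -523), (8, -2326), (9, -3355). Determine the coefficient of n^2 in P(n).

3

Write P(n) = an^3 + bn^2 + cn + d. Substituting each data point gives a linear system:
  a + b + c + d = 5
  125a + 25b + 5c + d = -523
  512a + 64b + 8c + d = -2326
  729a + 81b + 9c + d = -3355
Solving the system yields a = -5, b = 3, c = 5, d = 2.
So P(n) = -5n^3 + 3n^2 + 5n + 2.
The coefficient of n^2 is 3.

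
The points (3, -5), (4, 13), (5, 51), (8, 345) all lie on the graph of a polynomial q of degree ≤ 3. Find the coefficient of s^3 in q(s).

Write q(s) = as^3 + bs^2 + cs + d. Substituting each data point gives a linear system:
  27a + 9b + 3c + d = -5
  64a + 16b + 4c + d = 13
  125a + 25b + 5c + d = 51
  512a + 64b + 8c + d = 345
Solving the system yields a = 1, b = -2, c = -5, d = 1.
So q(s) = s^3 - 2s^2 - 5s + 1.
The leading coefficient is 1.

1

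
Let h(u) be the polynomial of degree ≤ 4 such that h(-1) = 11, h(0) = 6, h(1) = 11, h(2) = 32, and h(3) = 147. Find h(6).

2916

Forward differences of the values at u = -1, 0, 1, 2, 3:
  h  : 11  6  11  32  147
  Δ  : -5  5  21  115
  Δ^2: 10  16  94
  Δ^3: 6  78
  Δ^4: 72
The fourth differences are constant, confirming degree 4.
Interpolating (Newton forward form) and evaluating at u = 6 gives h(6) = 2916.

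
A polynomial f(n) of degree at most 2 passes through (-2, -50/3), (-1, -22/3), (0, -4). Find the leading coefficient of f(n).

-3

Write f(n) = an^2 + bn + c. Substituting each data point gives a linear system:
  4a - 2b + c = -50/3
  a - b + c = -22/3
  c = -4
Solving the system yields a = -3, b = 1/3, c = -4.
So f(n) = -3n^2 + (1/3)n - 4.
The leading coefficient is -3.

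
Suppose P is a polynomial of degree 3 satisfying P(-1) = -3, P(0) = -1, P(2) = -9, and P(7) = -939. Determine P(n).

P(n) = -3n^3 + n^2 + 6n - 1

Using the Lagrange interpolation formula with nodes -1, 0, 2, 7:
  L_0(n) = n(n - 2)(n - 7) / -24
  L_1(n) = (n + 1)(n - 2)(n - 7) / 14
  L_2(n) = (n + 1)n(n - 7) / -30
  L_3(n) = (n + 1)n(n - 2) / 280
Then P(n) = -3·L_0(n) - 1·L_1(n) - 9·L_2(n) - 939·L_3(n).
Expanding and collecting terms gives P(n) = -3n^3 + n^2 + 6n - 1.
Check: P(0) = -1. ✓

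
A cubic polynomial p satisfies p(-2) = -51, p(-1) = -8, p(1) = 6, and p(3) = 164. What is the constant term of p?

-1

Write p(s) = as^3 + bs^2 + cs + d. Substituting each data point gives a linear system:
  -8a + 4b - 2c + d = -51
  -a + b - c + d = -8
  a + b + c + d = 6
  27a + 9b + 3c + d = 164
Solving the system yields a = 6, b = 0, c = 1, d = -1.
So p(s) = 6s³ + s - 1.
The constant term is -1.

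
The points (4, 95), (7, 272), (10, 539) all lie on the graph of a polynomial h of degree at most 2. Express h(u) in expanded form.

h(u) = 5u^2 + 4u - 1

Using the Lagrange interpolation formula with nodes 4, 7, 10:
  L_0(u) = (u - 7)(u - 10) / 18
  L_1(u) = (u - 4)(u - 10) / -9
  L_2(u) = (u - 4)(u - 7) / 18
Then h(u) = 95·L_0(u) + 272·L_1(u) + 539·L_2(u).
Expanding and collecting terms gives h(u) = 5u^2 + 4u - 1.
Check: h(7) = 272. ✓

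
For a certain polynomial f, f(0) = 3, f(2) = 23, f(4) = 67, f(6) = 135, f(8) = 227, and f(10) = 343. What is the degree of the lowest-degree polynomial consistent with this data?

Forward differences of the values at x = 0, 2, 4, 6, 8, 10:
  f  : 3  23  67  135  227  343
  Δ  : 20  44  68  92  116
  Δ^2: 24  24  24  24
  Δ^3: 0  0  0
  Δ^4: 0  0
  Δ^5: 0
The second differences are constant (24) and nonzero, while all higher differences vanish, so the minimal degree is 2.

2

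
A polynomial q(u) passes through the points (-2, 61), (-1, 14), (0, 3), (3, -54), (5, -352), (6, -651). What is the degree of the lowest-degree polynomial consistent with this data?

3

Divided differences on the nodes -2, -1, 0, 3, 5, 6:
  order 0: 61  14  3  -54  -352  -651
  order 1: -47  -11  -19  -149  -299
  order 2: 18  -2  -26  -50
  order 3: -4  -4  -4
  order 4: 0  0
  order 5: 0
The order-3 divided differences are all -4 (nonzero) and every higher order vanishes, so the data lies on a polynomial of degree exactly 3.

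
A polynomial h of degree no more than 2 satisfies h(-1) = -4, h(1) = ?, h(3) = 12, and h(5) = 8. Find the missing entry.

The 3 known points determine the degree-2 polynomial uniquely.
Write h(n) = an^2 + bn + c. Substituting each data point gives a linear system:
  a - b + c = -4
  9a + 3b + c = 12
  25a + 5b + c = 8
Solving the system yields a = -1, b = 6, c = 3.
So h(n) = -n² + 6n + 3.
Then h(1) = 8.

8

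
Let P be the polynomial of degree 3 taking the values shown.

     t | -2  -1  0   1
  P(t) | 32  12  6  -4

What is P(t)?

P(t) = -3t^3 - 2t^2 - 5t + 6

Write P(t) = at^3 + bt^2 + ct + d. Substituting each data point gives a linear system:
  -8a + 4b - 2c + d = 32
  -a + b - c + d = 12
  d = 6
  a + b + c + d = -4
Solving the system yields a = -3, b = -2, c = -5, d = 6.
So P(t) = -3t^3 - 2t^2 - 5t + 6.
Check: P(1) = -4. ✓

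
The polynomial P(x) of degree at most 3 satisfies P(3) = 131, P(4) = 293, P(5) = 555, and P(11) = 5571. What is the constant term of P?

Write P(x) = ax^3 + bx^2 + cx + d. Substituting each data point gives a linear system:
  27a + 9b + 3c + d = 131
  64a + 16b + 4c + d = 293
  125a + 25b + 5c + d = 555
  1331a + 121b + 11c + d = 5571
Solving the system yields a = 4, b = 2, c = 0, d = 5.
So P(x) = 4x^3 + 2x^2 + 5.
The constant term is 5.

5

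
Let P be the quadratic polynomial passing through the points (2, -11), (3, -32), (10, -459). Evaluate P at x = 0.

1

Write P(x) = ax^2 + bx + c. Substituting each data point gives a linear system:
  4a + 2b + c = -11
  9a + 3b + c = -32
  100a + 10b + c = -459
Solving the system yields a = -5, b = 4, c = 1.
So P(x) = -5x^2 + 4x + 1.
Then P(0) = 1.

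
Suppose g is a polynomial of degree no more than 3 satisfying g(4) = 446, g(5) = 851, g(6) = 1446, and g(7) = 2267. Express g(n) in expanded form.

g(n) = 6n^3 + 5n^2 - 6n + 6

Using the Lagrange interpolation formula with nodes 4, 5, 6, 7:
  L_0(n) = (n - 5)(n - 6)(n - 7) / -6
  L_1(n) = (n - 4)(n - 6)(n - 7) / 2
  L_2(n) = (n - 4)(n - 5)(n - 7) / -2
  L_3(n) = (n - 4)(n - 5)(n - 6) / 6
Then g(n) = 446·L_0(n) + 851·L_1(n) + 1446·L_2(n) + 2267·L_3(n).
Expanding and collecting terms gives g(n) = 6n³ + 5n² - 6n + 6.
Check: g(4) = 446. ✓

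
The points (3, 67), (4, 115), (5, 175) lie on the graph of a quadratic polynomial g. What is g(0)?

-5

Forward differences of the values at t = 3, 4, 5:
  g  : 67  115  175
  Δ  : 48  60
  Δ^2: 12
The second differences are constant, confirming degree 2.
Interpolating (Newton forward form) and evaluating at t = 0 gives g(0) = -5.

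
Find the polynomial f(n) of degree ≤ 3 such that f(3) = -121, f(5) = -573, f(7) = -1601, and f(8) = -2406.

f(n) = -5n^3 + 3n^2 - 5n + 2

Write f(n) = an^3 + bn^2 + cn + d. Substituting each data point gives a linear system:
  27a + 9b + 3c + d = -121
  125a + 25b + 5c + d = -573
  343a + 49b + 7c + d = -1601
  512a + 64b + 8c + d = -2406
Solving the system yields a = -5, b = 3, c = -5, d = 2.
So f(n) = -5n^3 + 3n^2 - 5n + 2.
Check: f(3) = -121. ✓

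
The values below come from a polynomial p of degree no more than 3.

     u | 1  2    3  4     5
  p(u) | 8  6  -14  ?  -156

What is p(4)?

-64

On equispaced nodes a degree-3 polynomial has vanishing fourth forward difference, so
  p(1) - 4·p(2) + 6·p(3) - 4·p(4) + p(5) = 0.
Substituting the known values and solving for p(4):
  -4·p(4) = 256
  p(4) = -64.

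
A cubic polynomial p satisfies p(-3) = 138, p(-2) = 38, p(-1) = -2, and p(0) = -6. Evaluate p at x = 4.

Using the Lagrange interpolation formula with nodes -3, -2, -1, 0:
  L_0(x) = (x + 2)(x + 1)x / -6
  L_1(x) = (x + 3)(x + 1)x / 2
  L_2(x) = (x + 3)(x + 2)x / -2
  L_3(x) = (x + 3)(x + 2)(x + 1) / 6
Then p(x) = 138·L_0(x) + 38·L_1(x) - 2·L_2(x) - 6·L_3(x).
Expanding and collecting terms gives p(x) = -4x^3 + 6x^2 + 6x - 6.
Evaluating at x = 4: p(4) = -142.

-142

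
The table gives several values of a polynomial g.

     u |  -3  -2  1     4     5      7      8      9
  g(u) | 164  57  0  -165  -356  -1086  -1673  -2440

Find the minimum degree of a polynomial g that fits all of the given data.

3

Divided differences on the nodes -3, -2, 1, 4, 5, 7, 8, 9:
  order 0: 164  57  0  -165  -356  -1086  -1673  -2440
  order 1: -107  -19  -55  -191  -365  -587  -767
  order 2: 22  -6  -34  -58  -74  -90
  order 3: -4  -4  -4  -4  -4
  order 4: 0  0  0  0
  order 5: 0  0  0
  order 6: 0  0
  order 7: 0
The order-3 divided differences are all -4 (nonzero) and every higher order vanishes, so the data lies on a polynomial of degree exactly 3.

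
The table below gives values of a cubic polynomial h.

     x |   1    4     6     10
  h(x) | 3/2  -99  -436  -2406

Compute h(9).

-3413/2

Write h(x) = ax^3 + bx^2 + cx + d. Substituting each data point gives a linear system:
  a + b + c + d = 3/2
  64a + 16b + 4c + d = -99
  216a + 36b + 6c + d = -436
  1000a + 100b + 10c + d = -2406
Solving the system yields a = -3, b = 6, c = -1/2, d = -1.
So h(x) = -3x³ + 6x² - (1/2)x - 1.
Then h(9) = -3413/2.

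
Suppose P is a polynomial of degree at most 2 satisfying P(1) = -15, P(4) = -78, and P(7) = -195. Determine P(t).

Write P(t) = at^2 + bt + c. Substituting each data point gives a linear system:
  a + b + c = -15
  16a + 4b + c = -78
  49a + 7b + c = -195
Solving the system yields a = -3, b = -6, c = -6.
So P(t) = -3t^2 - 6t - 6.
Check: P(1) = -15. ✓

P(t) = -3t^2 - 6t - 6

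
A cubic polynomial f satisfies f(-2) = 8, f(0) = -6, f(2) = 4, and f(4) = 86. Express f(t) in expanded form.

f(t) = t^3 + 3t^2 - 5t - 6

Write f(t) = at^3 + bt^2 + ct + d. Substituting each data point gives a linear system:
  -8a + 4b - 2c + d = 8
  d = -6
  8a + 4b + 2c + d = 4
  64a + 16b + 4c + d = 86
Solving the system yields a = 1, b = 3, c = -5, d = -6.
So f(t) = t^3 + 3t^2 - 5t - 6.
Check: f(0) = -6. ✓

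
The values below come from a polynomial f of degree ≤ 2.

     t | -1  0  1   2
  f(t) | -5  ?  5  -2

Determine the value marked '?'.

4

On equispaced nodes a degree-2 polynomial has vanishing third forward difference, so
  - f(-1) + 3·f(0) - 3·f(1) + f(2) = 0.
Substituting the known values and solving for f(0):
  3·f(0) = 12
  f(0) = 4.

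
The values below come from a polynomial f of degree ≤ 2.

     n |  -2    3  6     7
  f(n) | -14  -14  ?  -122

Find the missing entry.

-86

The 3 known points determine the degree-2 polynomial uniquely.
Write f(n) = an^2 + bn + c. Substituting each data point gives a linear system:
  4a - 2b + c = -14
  9a + 3b + c = -14
  49a + 7b + c = -122
Solving the system yields a = -3, b = 3, c = 4.
So f(n) = -3n² + 3n + 4.
Then f(6) = -86.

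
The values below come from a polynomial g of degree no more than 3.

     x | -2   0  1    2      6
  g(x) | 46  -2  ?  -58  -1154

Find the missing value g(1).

The 4 known points determine the degree-3 polynomial uniquely.
Write g(x) = ax^3 + bx^2 + cx + d. Substituting each data point gives a linear system:
  -8a + 4b - 2c + d = 46
  d = -2
  8a + 4b + 2c + d = -58
  216a + 36b + 6c + d = -1154
Solving the system yields a = -5, b = -1, c = -6, d = -2.
So g(x) = -5x³ - x² - 6x - 2.
Then g(1) = -14.

-14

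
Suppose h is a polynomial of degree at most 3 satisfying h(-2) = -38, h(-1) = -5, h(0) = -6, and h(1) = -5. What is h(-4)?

Forward differences of the values at s = -2, -1, 0, 1:
  h  : -38  -5  -6  -5
  Δ  : 33  -1  1
  Δ^2: -34  2
  Δ^3: 36
The third differences are constant, confirming degree 3.
Interpolating (Newton forward form) and evaluating at s = -4 gives h(-4) = -350.

-350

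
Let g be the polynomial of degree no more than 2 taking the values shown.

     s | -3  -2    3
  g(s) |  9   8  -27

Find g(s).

Write g(s) = as^2 + bs + c. Substituting each data point gives a linear system:
  9a - 3b + c = 9
  4a - 2b + c = 8
  9a + 3b + c = -27
Solving the system yields a = -1, b = -6, c = 0.
So g(s) = -s^2 - 6s.
Check: g(-2) = 8. ✓

g(s) = -s^2 - 6s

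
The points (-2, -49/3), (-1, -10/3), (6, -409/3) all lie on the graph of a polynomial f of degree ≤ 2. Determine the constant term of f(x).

5/3

Write f(x) = ax^2 + bx + c. Substituting each data point gives a linear system:
  4a - 2b + c = -49/3
  a - b + c = -10/3
  36a + 6b + c = -409/3
Solving the system yields a = -4, b = 1, c = 5/3.
So f(x) = -4x^2 + x + 5/3.
The constant term is 5/3.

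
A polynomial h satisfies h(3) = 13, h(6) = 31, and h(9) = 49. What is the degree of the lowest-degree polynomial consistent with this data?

Forward differences of the values at u = 3, 6, 9:
  h  : 13  31  49
  Δ  : 18  18
  Δ^2: 0
The first differences are constant (18) and nonzero, while all higher differences vanish, so the minimal degree is 1.

1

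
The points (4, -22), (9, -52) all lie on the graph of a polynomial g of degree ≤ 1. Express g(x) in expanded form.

Write g(x) = ax + b. Substituting each data point gives a linear system:
  4a + b = -22
  9a + b = -52
Solving the system yields a = -6, b = 2.
So g(x) = -6x + 2.
Check: g(9) = -52. ✓

g(x) = -6x + 2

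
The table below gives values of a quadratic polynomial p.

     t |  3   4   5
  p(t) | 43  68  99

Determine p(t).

p(t) = 3t^2 + 4t + 4

Write p(t) = at^2 + bt + c. Substituting each data point gives a linear system:
  9a + 3b + c = 43
  16a + 4b + c = 68
  25a + 5b + c = 99
Solving the system yields a = 3, b = 4, c = 4.
So p(t) = 3t^2 + 4t + 4.
Check: p(3) = 43. ✓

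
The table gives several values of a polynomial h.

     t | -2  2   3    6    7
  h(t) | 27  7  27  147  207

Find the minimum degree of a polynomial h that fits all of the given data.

2

Divided differences on the nodes -2, 2, 3, 6, 7:
  order 0: 27  7  27  147  207
  order 1: -5  20  40  60
  order 2: 5  5  5
  order 3: 0  0
  order 4: 0
The order-2 divided differences are all 5 (nonzero) and every higher order vanishes, so the data lies on a polynomial of degree exactly 2.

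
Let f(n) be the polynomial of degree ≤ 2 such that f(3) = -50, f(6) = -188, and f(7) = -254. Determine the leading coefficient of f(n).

Write f(n) = an^2 + bn + c. Substituting each data point gives a linear system:
  9a + 3b + c = -50
  36a + 6b + c = -188
  49a + 7b + c = -254
Solving the system yields a = -5, b = -1, c = -2.
So f(n) = -5n^2 - n - 2.
The leading coefficient is -5.

-5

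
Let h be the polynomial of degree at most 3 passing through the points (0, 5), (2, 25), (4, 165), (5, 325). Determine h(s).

Write h(s) = as^3 + bs^2 + cs + d. Substituting each data point gives a linear system:
  d = 5
  8a + 4b + 2c + d = 25
  64a + 16b + 4c + d = 165
  125a + 25b + 5c + d = 325
Solving the system yields a = 3, b = -3, c = 4, d = 5.
So h(s) = 3s^3 - 3s^2 + 4s + 5.
Check: h(5) = 325. ✓

h(s) = 3s^3 - 3s^2 + 4s + 5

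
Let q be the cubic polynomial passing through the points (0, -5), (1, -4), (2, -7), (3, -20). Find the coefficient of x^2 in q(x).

1

Write q(x) = ax^3 + bx^2 + cx + d. Substituting each data point gives a linear system:
  d = -5
  a + b + c + d = -4
  8a + 4b + 2c + d = -7
  27a + 9b + 3c + d = -20
Solving the system yields a = -1, b = 1, c = 1, d = -5.
So q(x) = -x^3 + x^2 + x - 5.
The coefficient of x^2 is 1.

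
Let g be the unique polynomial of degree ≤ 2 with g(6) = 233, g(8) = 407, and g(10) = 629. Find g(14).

1217

Using the Lagrange interpolation formula with nodes 6, 8, 10:
  L_0(u) = (u - 8)(u - 10) / 8
  L_1(u) = (u - 6)(u - 10) / -4
  L_2(u) = (u - 6)(u - 8) / 8
Then g(u) = 233·L_0(u) + 407·L_1(u) + 629·L_2(u).
Expanding and collecting terms gives g(u) = 6u^2 + 3u - 1.
Evaluating at u = 14: g(14) = 1217.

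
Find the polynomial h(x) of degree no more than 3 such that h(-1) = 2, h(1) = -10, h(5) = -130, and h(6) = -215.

Write h(x) = ax^3 + bx^2 + cx + d. Substituting each data point gives a linear system:
  -a + b - c + d = 2
  a + b + c + d = -10
  125a + 25b + 5c + d = -130
  216a + 36b + 6c + d = -215
Solving the system yields a = -1, b = 1, c = -5, d = -5.
So h(x) = -x^3 + x^2 - 5x - 5.
Check: h(5) = -130. ✓

h(x) = -x^3 + x^2 - 5x - 5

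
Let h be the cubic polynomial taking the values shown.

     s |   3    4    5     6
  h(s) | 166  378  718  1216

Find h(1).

6

Forward differences of the values at s = 3, 4, 5, 6:
  h  : 166  378  718  1216
  Δ  : 212  340  498
  Δ^2: 128  158
  Δ^3: 30
The third differences are constant, confirming degree 3.
Interpolating (Newton forward form) and evaluating at s = 1 gives h(1) = 6.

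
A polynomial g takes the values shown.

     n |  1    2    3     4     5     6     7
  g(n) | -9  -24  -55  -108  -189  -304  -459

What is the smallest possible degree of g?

Forward differences of the values at n = 1, 2, 3, 4, 5, 6, 7:
  g  : -9  -24  -55  -108  -189  -304  -459
  Δ  : -15  -31  -53  -81  -115  -155
  Δ^2: -16  -22  -28  -34  -40
  Δ^3: -6  -6  -6  -6
  Δ^4: 0  0  0
  Δ^5: 0  0
  Δ^6: 0
The third differences are constant (-6) and nonzero, while all higher differences vanish, so the minimal degree is 3.

3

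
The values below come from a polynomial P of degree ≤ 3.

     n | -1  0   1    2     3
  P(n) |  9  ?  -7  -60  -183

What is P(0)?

6

The 4 known points determine the degree-3 polynomial uniquely.
Write P(n) = an^3 + bn^2 + cn + d. Substituting each data point gives a linear system:
  -a + b - c + d = 9
  a + b + c + d = -7
  8a + 4b + 2c + d = -60
  27a + 9b + 3c + d = -183
Solving the system yields a = -5, b = -5, c = -3, d = 6.
So P(n) = -5n³ - 5n² - 3n + 6.
Then P(0) = 6.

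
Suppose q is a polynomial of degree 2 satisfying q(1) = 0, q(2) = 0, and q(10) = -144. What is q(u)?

Write q(u) = au^2 + bu + c. Substituting each data point gives a linear system:
  a + b + c = 0
  4a + 2b + c = 0
  100a + 10b + c = -144
Solving the system yields a = -2, b = 6, c = -4.
So q(u) = -2u^2 + 6u - 4.
Check: q(2) = 0. ✓

q(u) = -2u^2 + 6u - 4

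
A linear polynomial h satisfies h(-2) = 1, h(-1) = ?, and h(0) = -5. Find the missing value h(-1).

The 2 known points determine the degree-1 polynomial uniquely.
Write h(u) = au + b. Substituting each data point gives a linear system:
  -2a + b = 1
  b = -5
Solving the system yields a = -3, b = -5.
So h(u) = -3u - 5.
Then h(-1) = -2.

-2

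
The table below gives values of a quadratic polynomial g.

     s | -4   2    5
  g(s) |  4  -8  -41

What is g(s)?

g(s) = -s^2 - 4s + 4

Write g(s) = as^2 + bs + c. Substituting each data point gives a linear system:
  16a - 4b + c = 4
  4a + 2b + c = -8
  25a + 5b + c = -41
Solving the system yields a = -1, b = -4, c = 4.
So g(s) = -s^2 - 4s + 4.
Check: g(2) = -8. ✓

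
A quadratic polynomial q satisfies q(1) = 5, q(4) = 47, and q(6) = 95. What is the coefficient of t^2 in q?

2

Write q(t) = at^2 + bt + c. Substituting each data point gives a linear system:
  a + b + c = 5
  16a + 4b + c = 47
  36a + 6b + c = 95
Solving the system yields a = 2, b = 4, c = -1.
So q(t) = 2t^2 + 4t - 1.
The leading coefficient is 2.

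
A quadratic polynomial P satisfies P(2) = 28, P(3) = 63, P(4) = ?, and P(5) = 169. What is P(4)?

The 3 known points determine the degree-2 polynomial uniquely.
Write P(t) = at^2 + bt + c. Substituting each data point gives a linear system:
  4a + 2b + c = 28
  9a + 3b + c = 63
  25a + 5b + c = 169
Solving the system yields a = 6, b = 5, c = -6.
So P(t) = 6t² + 5t - 6.
Then P(4) = 110.

110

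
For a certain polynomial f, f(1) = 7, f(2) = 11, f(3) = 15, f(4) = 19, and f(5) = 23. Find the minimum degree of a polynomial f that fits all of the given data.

1

Forward differences of the values at s = 1, 2, 3, 4, 5:
  f  : 7  11  15  19  23
  Δ  : 4  4  4  4
  Δ^2: 0  0  0
  Δ^3: 0  0
  Δ^4: 0
The first differences are constant (4) and nonzero, while all higher differences vanish, so the minimal degree is 1.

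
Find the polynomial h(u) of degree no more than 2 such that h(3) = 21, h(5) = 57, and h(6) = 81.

Using the Lagrange interpolation formula with nodes 3, 5, 6:
  L_0(u) = (u - 5)(u - 6) / 6
  L_1(u) = (u - 3)(u - 6) / -2
  L_2(u) = (u - 3)(u - 5) / 3
Then h(u) = 21·L_0(u) + 57·L_1(u) + 81·L_2(u).
Expanding and collecting terms gives h(u) = 2u^2 + 2u - 3.
Check: h(3) = 21. ✓

h(u) = 2u^2 + 2u - 3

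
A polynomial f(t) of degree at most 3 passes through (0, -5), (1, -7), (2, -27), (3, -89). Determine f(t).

Using the Lagrange interpolation formula with nodes 0, 1, 2, 3:
  L_0(t) = (t - 1)(t - 2)(t - 3) / -6
  L_1(t) = t(t - 2)(t - 3) / 2
  L_2(t) = t(t - 1)(t - 3) / -2
  L_3(t) = t(t - 1)(t - 2) / 6
Then f(t) = -5·L_0(t) - 7·L_1(t) - 27·L_2(t) - 89·L_3(t).
Expanding and collecting terms gives f(t) = -4t³ + 3t² - t - 5.
Check: f(0) = -5. ✓

f(t) = -4t^3 + 3t^2 - t - 5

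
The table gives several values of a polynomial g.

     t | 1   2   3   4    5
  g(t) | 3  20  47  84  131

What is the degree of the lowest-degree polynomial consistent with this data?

Forward differences of the values at t = 1, 2, 3, 4, 5:
  g  : 3  20  47  84  131
  Δ  : 17  27  37  47
  Δ^2: 10  10  10
  Δ^3: 0  0
  Δ^4: 0
The second differences are constant (10) and nonzero, while all higher differences vanish, so the minimal degree is 2.

2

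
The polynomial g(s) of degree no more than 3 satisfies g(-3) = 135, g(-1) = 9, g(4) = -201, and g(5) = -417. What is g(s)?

g(s) = -4s^3 + 3s^2 + s + 3

Using the Lagrange interpolation formula with nodes -3, -1, 4, 5:
  L_0(s) = (s + 1)(s - 4)(s - 5) / -112
  L_1(s) = (s + 3)(s - 4)(s - 5) / 60
  L_2(s) = (s + 3)(s + 1)(s - 5) / -35
  L_3(s) = (s + 3)(s + 1)(s - 4) / 48
Then g(s) = 135·L_0(s) + 9·L_1(s) - 201·L_2(s) - 417·L_3(s).
Expanding and collecting terms gives g(s) = -4s³ + 3s² + s + 3.
Check: g(-1) = 9. ✓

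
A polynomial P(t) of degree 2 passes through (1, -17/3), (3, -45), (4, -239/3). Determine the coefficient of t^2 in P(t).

-5

Write P(t) = at^2 + bt + c. Substituting each data point gives a linear system:
  a + b + c = -17/3
  9a + 3b + c = -45
  16a + 4b + c = -239/3
Solving the system yields a = -5, b = 1/3, c = -1.
So P(t) = -5t^2 + (1/3)t - 1.
The leading coefficient is -5.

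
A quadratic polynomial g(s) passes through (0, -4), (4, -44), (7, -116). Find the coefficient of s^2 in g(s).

-2

Write g(s) = as^2 + bs + c. Substituting each data point gives a linear system:
  c = -4
  16a + 4b + c = -44
  49a + 7b + c = -116
Solving the system yields a = -2, b = -2, c = -4.
So g(s) = -2s^2 - 2s - 4.
The leading coefficient is -2.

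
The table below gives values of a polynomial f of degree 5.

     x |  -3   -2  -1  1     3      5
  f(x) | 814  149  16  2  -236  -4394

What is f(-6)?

Using the Lagrange interpolation formula with nodes -3, -2, -1, 1, 3, 5:
  L_0(x) = (x + 2)(x + 1)(x - 1)(x - 3)(x - 5) / -384
  L_1(x) = (x + 3)(x + 1)(x - 1)(x - 3)(x - 5) / 105
  L_2(x) = (x + 3)(x + 2)(x - 1)(x - 3)(x - 5) / -96
  L_3(x) = (x + 3)(x + 2)(x + 1)(x - 3)(x - 5) / 192
  L_4(x) = (x + 3)(x + 2)(x + 1)(x - 1)(x - 5) / -480
  L_5(x) = (x + 3)(x + 2)(x + 1)(x - 1)(x - 3) / 2688
Then f(x) = 814·L_0(x) + 149·L_1(x) + 16·L_2(x) + 2·L_3(x) - 236·L_4(x) - 4394·L_5(x).
Expanding and collecting terms gives f(x) = -2x^5 + 3x^4 - x^3 + 5x^2 - 4x + 1.
Evaluating at x = -6: f(-6) = 19861.

19861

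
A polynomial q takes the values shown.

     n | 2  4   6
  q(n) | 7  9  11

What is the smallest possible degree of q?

Forward differences of the values at n = 2, 4, 6:
  q  : 7  9  11
  Δ  : 2  2
  Δ^2: 0
The first differences are constant (2) and nonzero, while all higher differences vanish, so the minimal degree is 1.

1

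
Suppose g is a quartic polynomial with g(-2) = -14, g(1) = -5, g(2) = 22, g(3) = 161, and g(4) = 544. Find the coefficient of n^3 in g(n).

2

Write g(n) = an^4 + bn^3 + cn^2 + dn + e. Substituting each data point gives a linear system:
  16a - 8b + 4c - 2d + e = -14
  a + b + c + d + e = -5
  16a + 8b + 4c + 2d + e = 22
  81a + 27b + 9c + 3d + e = 161
  256a + 64b + 16c + 4d + e = 544
Solving the system yields a = 2, b = 2, c = -6, d = 1, e = -4.
So g(n) = 2n⁴ + 2n³ - 6n² + n - 4.
The coefficient of n^3 is 2.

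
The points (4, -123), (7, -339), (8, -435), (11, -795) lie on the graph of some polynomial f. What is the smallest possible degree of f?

Divided differences on the nodes 4, 7, 8, 11:
  order 0: -123  -339  -435  -795
  order 1: -72  -96  -120
  order 2: -6  -6
  order 3: 0
The order-2 divided differences are all -6 (nonzero) and every higher order vanishes, so the data lies on a polynomial of degree exactly 2.

2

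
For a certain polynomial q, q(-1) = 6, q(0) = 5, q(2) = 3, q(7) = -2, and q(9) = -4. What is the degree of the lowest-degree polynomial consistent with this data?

1

Divided differences on the nodes -1, 0, 2, 7, 9:
  order 0: 6  5  3  -2  -4
  order 1: -1  -1  -1  -1
  order 2: 0  0  0
  order 3: 0  0
  order 4: 0
The order-1 divided differences are all -1 (nonzero) and every higher order vanishes, so the data lies on a polynomial of degree exactly 1.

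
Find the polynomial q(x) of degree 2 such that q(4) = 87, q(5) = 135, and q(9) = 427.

q(x) = 5x^2 + 3x - 5

Using the Lagrange interpolation formula with nodes 4, 5, 9:
  L_0(x) = (x - 5)(x - 9) / 5
  L_1(x) = (x - 4)(x - 9) / -4
  L_2(x) = (x - 4)(x - 5) / 20
Then q(x) = 87·L_0(x) + 135·L_1(x) + 427·L_2(x).
Expanding and collecting terms gives q(x) = 5x² + 3x - 5.
Check: q(5) = 135. ✓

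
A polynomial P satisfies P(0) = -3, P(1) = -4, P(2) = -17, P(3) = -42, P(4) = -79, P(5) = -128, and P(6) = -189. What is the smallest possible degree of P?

Forward differences of the values at n = 0, 1, 2, 3, 4, 5, 6:
  P  : -3  -4  -17  -42  -79  -128  -189
  Δ  : -1  -13  -25  -37  -49  -61
  Δ^2: -12  -12  -12  -12  -12
  Δ^3: 0  0  0  0
  Δ^4: 0  0  0
  Δ^5: 0  0
  Δ^6: 0
The second differences are constant (-12) and nonzero, while all higher differences vanish, so the minimal degree is 2.

2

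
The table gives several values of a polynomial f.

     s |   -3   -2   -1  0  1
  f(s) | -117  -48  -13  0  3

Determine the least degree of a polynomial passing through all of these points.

3

Forward differences of the values at s = -3, -2, -1, 0, 1:
  f  : -117  -48  -13  0  3
  Δ  : 69  35  13  3
  Δ^2: -34  -22  -10
  Δ^3: 12  12
  Δ^4: 0
The third differences are constant (12) and nonzero, while all higher differences vanish, so the minimal degree is 3.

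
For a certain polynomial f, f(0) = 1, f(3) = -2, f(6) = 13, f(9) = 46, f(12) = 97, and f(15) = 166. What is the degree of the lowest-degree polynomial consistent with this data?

Forward differences of the values at u = 0, 3, 6, 9, 12, 15:
  f  : 1  -2  13  46  97  166
  Δ  : -3  15  33  51  69
  Δ^2: 18  18  18  18
  Δ^3: 0  0  0
  Δ^4: 0  0
  Δ^5: 0
The second differences are constant (18) and nonzero, while all higher differences vanish, so the minimal degree is 2.

2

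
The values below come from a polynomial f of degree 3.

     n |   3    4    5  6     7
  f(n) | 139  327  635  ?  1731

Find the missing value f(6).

1093

On equispaced nodes a degree-3 polynomial has vanishing fourth forward difference, so
  f(3) - 4·f(4) + 6·f(5) - 4·f(6) + f(7) = 0.
Substituting the known values and solving for f(6):
  -4·f(6) = -4372
  f(6) = 1093.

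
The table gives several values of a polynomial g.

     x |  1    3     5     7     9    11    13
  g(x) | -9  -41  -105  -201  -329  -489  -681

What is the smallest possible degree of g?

Forward differences of the values at x = 1, 3, 5, 7, 9, 11, 13:
  g  : -9  -41  -105  -201  -329  -489  -681
  Δ  : -32  -64  -96  -128  -160  -192
  Δ^2: -32  -32  -32  -32  -32
  Δ^3: 0  0  0  0
  Δ^4: 0  0  0
  Δ^5: 0  0
  Δ^6: 0
The second differences are constant (-32) and nonzero, while all higher differences vanish, so the minimal degree is 2.

2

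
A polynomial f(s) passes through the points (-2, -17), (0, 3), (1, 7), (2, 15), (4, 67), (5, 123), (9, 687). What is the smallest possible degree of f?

Divided differences on the nodes -2, 0, 1, 2, 4, 5, 9:
  order 0: -17  3  7  15  67  123  687
  order 1: 10  4  8  26  56  141
  order 2: -2  2  6  10  17
  order 3: 1  1  1  1
  order 4: 0  0  0
  order 5: 0  0
  order 6: 0
The order-3 divided differences are all 1 (nonzero) and every higher order vanishes, so the data lies on a polynomial of degree exactly 3.

3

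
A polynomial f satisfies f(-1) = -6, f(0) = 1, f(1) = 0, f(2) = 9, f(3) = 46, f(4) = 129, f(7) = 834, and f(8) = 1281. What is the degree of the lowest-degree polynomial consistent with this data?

Divided differences on the nodes -1, 0, 1, 2, 3, 4, 7, 8:
  order 0: -6  1  0  9  46  129  834  1281
  order 1: 7  -1  9  37  83  235  447
  order 2: -4  5  14  23  38  53
  order 3: 3  3  3  3  3
  order 4: 0  0  0  0
  order 5: 0  0  0
  order 6: 0  0
  order 7: 0
The order-3 divided differences are all 3 (nonzero) and every higher order vanishes, so the data lies on a polynomial of degree exactly 3.

3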